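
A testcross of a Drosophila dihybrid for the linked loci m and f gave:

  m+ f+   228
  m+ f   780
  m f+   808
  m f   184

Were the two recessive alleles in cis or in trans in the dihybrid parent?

trans

The two most frequent classes are m+ f (780) and m f+ (808); these are the parental (non-recombinant) types.
So the F1 carried m+ f on one chromosome and m f+ on the other — the recessive alleles are on opposite chromosomes (trans / repulsion).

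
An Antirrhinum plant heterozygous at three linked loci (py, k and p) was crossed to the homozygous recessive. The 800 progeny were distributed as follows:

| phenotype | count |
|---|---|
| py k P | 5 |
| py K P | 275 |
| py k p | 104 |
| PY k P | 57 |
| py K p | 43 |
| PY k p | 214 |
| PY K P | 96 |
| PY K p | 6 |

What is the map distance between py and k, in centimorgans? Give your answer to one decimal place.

26.4 centimorgans

The two most frequent reciprocal classes, py K P and PY k p, are the parental types, so the F1 was py K P / PY k p.
The two rarest classes, py k P and PY K p, are the double crossovers. Comparing them with the parentals, only the k allele has switched, so k is the middle locus and the order is py – k – p.
Crossovers in the py–k interval produce the single-crossover classes PY K P and py k p (96 + 104 = 200) plus the double crossovers (11).
RF(py–k) = (200 + 11) / 800 = 211/800 = 0.2637 → 26.4 centimorgans.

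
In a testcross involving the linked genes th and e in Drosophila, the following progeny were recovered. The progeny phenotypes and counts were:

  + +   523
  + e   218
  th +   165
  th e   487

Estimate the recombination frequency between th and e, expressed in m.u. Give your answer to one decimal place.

The two most frequent classes, + + (523) and th e (487), are the parental types, so the F1 was + + / th e.
The recombinant classes are + e and th +: 218 + 165 = 383.
Recombination frequency = 383/1393 = 0.2749 ≈ 27.5%, i.e. 27.5 m.u.

27.5 m.u.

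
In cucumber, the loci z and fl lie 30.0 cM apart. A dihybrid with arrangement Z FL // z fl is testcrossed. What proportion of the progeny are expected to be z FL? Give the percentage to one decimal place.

15.0%

A map distance of 30.0 cM corresponds to a recombination frequency of 0.300.
The F1 is Z FL / z fl, so z FL is a recombinant gamete class with expected frequency r/2 = 0.300/2 = 0.1500.
That is 0.1500 = 15.0% of the progeny.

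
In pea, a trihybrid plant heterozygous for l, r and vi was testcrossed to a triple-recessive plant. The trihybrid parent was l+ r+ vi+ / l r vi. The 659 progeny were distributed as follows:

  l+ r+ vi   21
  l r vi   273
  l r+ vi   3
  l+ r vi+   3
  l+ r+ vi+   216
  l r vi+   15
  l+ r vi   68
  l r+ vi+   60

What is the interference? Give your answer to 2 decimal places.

0.30

The two rarest classes, l+ r vi+ and l r+ vi, are the double crossovers. Comparing them with the parentals, only the r allele has switched, so r is the middle locus and the order is vi – r – l.
vi–r: (36 + 6)/659 = 0.0637; r–l: (128 + 6)/659 = 0.2033.
Expected DCO frequency = 0.0637 × 0.2033 ≈ 0.01295; observed = 6/659 ≈ 0.00910.
Coefficient of coincidence = 0.00910/0.01295 ≈ 0.70; interference = 1 − 0.70 = 0.30.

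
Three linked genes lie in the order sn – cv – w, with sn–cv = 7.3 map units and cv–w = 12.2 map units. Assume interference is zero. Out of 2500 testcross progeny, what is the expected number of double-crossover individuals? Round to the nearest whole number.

Map distances give recombination frequencies of 0.073 and 0.122 for the two intervals.
With no interference, expected double-crossover frequency = 0.073 × 0.122 = 0.00891.
Expected number = 0.00891 × 2500 = 22.26 ≈ 22.

22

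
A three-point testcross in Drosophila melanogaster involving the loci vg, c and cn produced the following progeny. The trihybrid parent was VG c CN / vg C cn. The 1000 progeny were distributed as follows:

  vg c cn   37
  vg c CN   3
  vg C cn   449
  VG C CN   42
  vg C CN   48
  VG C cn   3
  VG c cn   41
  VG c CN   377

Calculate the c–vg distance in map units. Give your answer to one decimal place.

8.5 map units

The two rarest classes, vg c CN and VG C cn, are the double crossovers. Comparing them with the parentals, only the vg allele has switched, so vg is the middle locus and the order is cn – vg – c.
Crossovers in the vg–c interval produce the single-crossover classes VG C CN and vg c cn (42 + 37 = 79) plus the double crossovers (6).
RF(vg–c) = (79 + 6) / 1000 = 85/1000 = 0.0850 → 8.5 map units.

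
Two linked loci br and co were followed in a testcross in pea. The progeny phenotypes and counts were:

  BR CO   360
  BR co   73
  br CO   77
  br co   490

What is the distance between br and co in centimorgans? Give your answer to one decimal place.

The two most frequent classes, BR CO (360) and br co (490), are the parental types, so the F1 was BR CO / br co.
The recombinant classes are BR co and br CO: 73 + 77 = 150.
Recombination frequency = 150/1000 = 0.1500 ≈ 15.0%, i.e. 15.0 centimorgans.

15.0 centimorgans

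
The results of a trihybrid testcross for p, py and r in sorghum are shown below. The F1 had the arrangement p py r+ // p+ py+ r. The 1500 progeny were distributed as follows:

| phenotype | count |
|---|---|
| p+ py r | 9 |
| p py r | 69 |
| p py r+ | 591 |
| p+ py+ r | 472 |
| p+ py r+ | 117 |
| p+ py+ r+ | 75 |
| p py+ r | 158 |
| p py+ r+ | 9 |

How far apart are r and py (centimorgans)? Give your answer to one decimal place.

The two rarest classes, p py+ r+ and p+ py r, are the double crossovers. Comparing them with the parentals, only the py allele has switched, so py is the middle locus and the order is p – py – r.
Crossovers in the py–r interval produce the single-crossover classes p py r and p+ py+ r+ (69 + 75 = 144) plus the double crossovers (18).
RF(py–r) = (144 + 18) / 1500 = 162/1500 = 0.1080 → 10.8 centimorgans.

10.8 centimorgans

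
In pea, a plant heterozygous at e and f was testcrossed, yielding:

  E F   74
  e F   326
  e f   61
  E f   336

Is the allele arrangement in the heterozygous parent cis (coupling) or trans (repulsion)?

The two most frequent classes are E f (336) and e F (326); these are the parental (non-recombinant) types.
So the F1 carried E f on one chromosome and e F on the other — the recessive alleles are on opposite chromosomes (trans / repulsion).

trans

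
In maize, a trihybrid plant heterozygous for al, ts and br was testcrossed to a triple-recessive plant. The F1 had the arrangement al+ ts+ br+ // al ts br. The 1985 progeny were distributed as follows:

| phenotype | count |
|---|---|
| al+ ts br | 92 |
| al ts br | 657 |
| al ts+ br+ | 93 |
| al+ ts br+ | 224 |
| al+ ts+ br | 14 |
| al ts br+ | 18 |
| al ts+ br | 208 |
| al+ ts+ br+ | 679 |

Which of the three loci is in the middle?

br

The two rarest classes, al+ ts+ br and al ts br+, are the double crossovers. Comparing them with the parentals, only the br allele has switched, so br is the middle locus and the order is al – br – ts.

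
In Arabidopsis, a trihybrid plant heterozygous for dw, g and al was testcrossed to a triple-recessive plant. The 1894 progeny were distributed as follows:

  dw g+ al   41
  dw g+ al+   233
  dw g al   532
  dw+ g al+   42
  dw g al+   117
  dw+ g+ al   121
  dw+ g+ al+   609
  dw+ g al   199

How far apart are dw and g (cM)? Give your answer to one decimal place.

27.2 cM

The two most frequent reciprocal classes, dw+ g+ al+ and dw g al, are the parental types, so the F1 was dw+ g+ al+ / dw g al.
The two rarest classes, dw+ g al+ and dw g+ al, are the double crossovers. Comparing them with the parentals, only the g allele has switched, so g is the middle locus and the order is al – g – dw.
Crossovers in the g–dw interval produce the single-crossover classes dw g+ al+ and dw+ g al (233 + 199 = 432) plus the double crossovers (83).
RF(g–dw) = (432 + 83) / 1894 = 515/1894 = 0.2719 → 27.2 cM.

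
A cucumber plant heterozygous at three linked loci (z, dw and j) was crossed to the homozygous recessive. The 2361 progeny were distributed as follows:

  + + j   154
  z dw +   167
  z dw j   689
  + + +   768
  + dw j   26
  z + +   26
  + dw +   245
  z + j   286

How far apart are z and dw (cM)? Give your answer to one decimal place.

The two most frequent reciprocal classes, z dw j and + + +, are the parental types, so the F1 was z dw j / + + +.
The two rarest classes, + dw j and z + +, are the double crossovers. Comparing them with the parentals, only the z allele has switched, so z is the middle locus and the order is j – z – dw.
Crossovers in the z–dw interval produce the single-crossover classes z + j and + dw + (286 + 245 = 531) plus the double crossovers (52).
RF(z–dw) = (531 + 52) / 2361 = 583/2361 = 0.2469 → 24.7 cM.

24.7 cM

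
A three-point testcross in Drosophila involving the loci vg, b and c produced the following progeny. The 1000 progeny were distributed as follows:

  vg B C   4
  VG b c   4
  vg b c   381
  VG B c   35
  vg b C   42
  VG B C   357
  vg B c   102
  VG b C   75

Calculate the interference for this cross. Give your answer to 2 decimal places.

The two most frequent reciprocal classes, VG B C and vg b c, are the parental types, so the F1 was VG B C / vg b c.
The two rarest classes, vg B C and VG b c, are the double crossovers. Comparing them with the parentals, only the vg allele has switched, so vg is the middle locus and the order is c – vg – b.
c–vg: (77 + 8)/1000 = 0.0850; vg–b: (177 + 8)/1000 = 0.1850.
Expected DCO frequency = 0.0850 × 0.1850 ≈ 0.01572; observed = 8/1000 ≈ 0.00800.
Coefficient of coincidence = 0.00800/0.01572 ≈ 0.51; interference = 1 − 0.51 = 0.49.

0.49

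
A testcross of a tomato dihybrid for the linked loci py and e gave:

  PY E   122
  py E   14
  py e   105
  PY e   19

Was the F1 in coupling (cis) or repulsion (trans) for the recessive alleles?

cis

The two most frequent classes are PY E (122) and py e (105); these are the parental (non-recombinant) types.
So the F1 carried PY E on one chromosome and py e on the other — the recessive alleles are on the same chromosome (cis / coupling).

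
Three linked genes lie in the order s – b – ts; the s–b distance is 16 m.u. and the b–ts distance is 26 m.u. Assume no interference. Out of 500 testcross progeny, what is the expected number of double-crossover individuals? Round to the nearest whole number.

Map distances give recombination frequencies of 0.160 and 0.260 for the two intervals.
With no interference, expected double-crossover frequency = 0.160 × 0.260 = 0.04160.
Expected number = 0.04160 × 500 = 20.80 ≈ 21.

21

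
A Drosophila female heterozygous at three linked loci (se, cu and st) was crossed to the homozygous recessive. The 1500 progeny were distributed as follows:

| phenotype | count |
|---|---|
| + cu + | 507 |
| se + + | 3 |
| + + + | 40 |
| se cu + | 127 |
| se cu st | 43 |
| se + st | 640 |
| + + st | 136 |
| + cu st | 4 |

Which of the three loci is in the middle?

The two most frequent reciprocal classes, se + st and + cu +, are the parental types, so the F1 was se + st / + cu +.
The two rarest classes, se + + and + cu st, are the double crossovers. Comparing them with the parentals, only the st allele has switched, so st is the middle locus and the order is se – st – cu.

st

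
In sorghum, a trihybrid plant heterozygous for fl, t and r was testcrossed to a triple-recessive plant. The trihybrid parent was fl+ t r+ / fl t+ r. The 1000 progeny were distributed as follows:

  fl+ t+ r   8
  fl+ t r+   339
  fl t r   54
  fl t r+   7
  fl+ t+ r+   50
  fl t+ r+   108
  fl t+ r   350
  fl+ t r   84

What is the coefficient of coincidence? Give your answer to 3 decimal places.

0.609

The two rarest classes, fl t r+ and fl+ t+ r, are the double crossovers. Comparing them with the parentals, only the fl allele has switched, so fl is the middle locus and the order is t – fl – r.
t–fl: (104 + 15)/1000 = 0.1190; fl–r: (192 + 15)/1000 = 0.2070.
Expected DCO frequency = 0.1190 × 0.2070 ≈ 0.02463; observed = 15/1000 ≈ 0.01500.
Coefficient of coincidence = 0.01500/0.02463 ≈ 0.609.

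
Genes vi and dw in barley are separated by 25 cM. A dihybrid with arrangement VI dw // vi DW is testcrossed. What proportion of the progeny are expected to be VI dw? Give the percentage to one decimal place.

37.5%

A map distance of 25 cM corresponds to a recombination frequency of 0.250.
The F1 is VI dw / vi DW, so VI dw is a parental gamete class with expected frequency (1 − r)/2 = 0.750/2 = 0.3750.
That is 0.3750 = 37.5% of the progeny.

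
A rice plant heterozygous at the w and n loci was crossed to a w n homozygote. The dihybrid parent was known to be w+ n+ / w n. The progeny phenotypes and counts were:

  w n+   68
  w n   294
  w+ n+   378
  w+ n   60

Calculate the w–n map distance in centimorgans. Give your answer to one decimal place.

The recombinant classes are w+ n and w n+: 60 + 68 = 128.
Recombination frequency = 128/800 = 0.1600 ≈ 16.0%, i.e. 16.0 centimorgans.

16.0 centimorgans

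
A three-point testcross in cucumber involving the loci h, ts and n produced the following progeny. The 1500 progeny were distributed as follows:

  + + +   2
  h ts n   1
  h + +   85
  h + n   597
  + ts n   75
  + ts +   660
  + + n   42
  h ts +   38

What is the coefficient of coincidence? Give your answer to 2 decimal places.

The two most frequent reciprocal classes, + ts + and h + n, are the parental types, so the F1 was + ts + / h + n.
The two rarest classes, + + + and h ts n, are the double crossovers. Comparing them with the parentals, only the ts allele has switched, so ts is the middle locus and the order is n – ts – h.
n–ts: (160 + 3)/1500 = 0.1087; ts–h: (80 + 3)/1500 = 0.0553.
Expected DCO frequency = 0.1087 × 0.0553 ≈ 0.00601; observed = 3/1500 ≈ 0.00200.
Coefficient of coincidence = 0.00200/0.00601 ≈ 0.33.

0.33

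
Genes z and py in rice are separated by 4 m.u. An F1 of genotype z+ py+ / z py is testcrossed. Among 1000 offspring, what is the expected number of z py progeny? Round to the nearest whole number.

A map distance of 4 m.u. corresponds to a recombination frequency of 0.040.
The F1 is z+ py+ / z py, so z py is a parental gamete class with expected frequency (1 − r)/2 = 0.960/2 = 0.4800.
Expected number = 0.4800 × 1000 = 480.00 ≈ 480.

480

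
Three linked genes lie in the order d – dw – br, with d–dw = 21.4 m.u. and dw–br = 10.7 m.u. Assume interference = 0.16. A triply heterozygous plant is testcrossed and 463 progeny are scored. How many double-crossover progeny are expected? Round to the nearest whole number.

Map distances give recombination frequencies of 0.214 and 0.107 for the two intervals.
With interference 0.16 (so coincidence = 0.84), expected double-crossover frequency = 0.214 × 0.107 × 0.84 = 0.01923.
Expected number = 0.01923 × 463 = 8.91 ≈ 9.

9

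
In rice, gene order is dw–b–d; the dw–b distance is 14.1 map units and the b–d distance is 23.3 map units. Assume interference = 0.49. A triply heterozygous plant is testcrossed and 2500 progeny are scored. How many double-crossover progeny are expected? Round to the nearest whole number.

42

Map distances give recombination frequencies of 0.141 and 0.233 for the two intervals.
With interference 0.49 (so coincidence = 0.51), expected double-crossover frequency = 0.141 × 0.233 × 0.51 = 0.01676.
Expected number = 0.01676 × 2500 = 41.89 ≈ 42.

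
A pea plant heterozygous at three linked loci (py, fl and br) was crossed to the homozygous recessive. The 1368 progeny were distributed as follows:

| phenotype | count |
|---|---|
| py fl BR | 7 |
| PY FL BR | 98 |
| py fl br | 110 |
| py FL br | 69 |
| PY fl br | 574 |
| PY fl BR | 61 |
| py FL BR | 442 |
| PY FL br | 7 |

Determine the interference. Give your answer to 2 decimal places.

0.40

The two most frequent reciprocal classes, PY fl br and py FL BR, are the parental types, so the F1 was PY fl br / py FL BR.
The two rarest classes, PY FL br and py fl BR, are the double crossovers. Comparing them with the parentals, only the fl allele has switched, so fl is the middle locus and the order is py – fl – br.
py–fl: (208 + 14)/1368 = 0.1623; fl–br: (130 + 14)/1368 = 0.1053.
Expected DCO frequency = 0.1623 × 0.1053 ≈ 0.01709; observed = 14/1368 ≈ 0.01023.
Coefficient of coincidence = 0.01023/0.01709 ≈ 0.60; interference = 1 − 0.60 = 0.40.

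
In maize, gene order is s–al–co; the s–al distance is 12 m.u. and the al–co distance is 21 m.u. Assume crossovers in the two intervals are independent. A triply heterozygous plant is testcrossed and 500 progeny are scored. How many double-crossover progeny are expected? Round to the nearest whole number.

Map distances give recombination frequencies of 0.120 and 0.210 for the two intervals.
With no interference, expected double-crossover frequency = 0.120 × 0.210 = 0.02520.
Expected number = 0.02520 × 500 = 12.60 ≈ 13.

13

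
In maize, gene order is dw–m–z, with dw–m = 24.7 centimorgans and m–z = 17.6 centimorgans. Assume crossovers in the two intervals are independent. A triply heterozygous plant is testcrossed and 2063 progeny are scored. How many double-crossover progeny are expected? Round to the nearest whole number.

Map distances give recombination frequencies of 0.247 and 0.176 for the two intervals.
With no interference, expected double-crossover frequency = 0.247 × 0.176 = 0.04347.
Expected number = 0.04347 × 2063 = 89.68 ≈ 90.

90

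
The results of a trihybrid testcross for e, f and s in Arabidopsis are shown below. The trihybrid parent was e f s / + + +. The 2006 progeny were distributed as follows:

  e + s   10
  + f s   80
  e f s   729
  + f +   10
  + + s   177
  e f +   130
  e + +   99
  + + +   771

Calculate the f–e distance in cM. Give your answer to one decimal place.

The two rarest classes, e + s and + f +, are the double crossovers. Comparing them with the parentals, only the f allele has switched, so f is the middle locus and the order is s – f – e.
Crossovers in the f–e interval produce the single-crossover classes + f s and e + + (80 + 99 = 179) plus the double crossovers (20).
RF(f–e) = (179 + 20) / 2006 = 199/2006 = 0.0992 → 9.9 cM.

9.9 cM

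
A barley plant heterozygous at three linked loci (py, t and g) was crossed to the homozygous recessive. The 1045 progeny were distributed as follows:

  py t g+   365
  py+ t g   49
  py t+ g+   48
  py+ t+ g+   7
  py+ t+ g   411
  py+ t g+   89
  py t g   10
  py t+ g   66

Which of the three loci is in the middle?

The two most frequent reciprocal classes, py+ t+ g and py t g+, are the parental types, so the F1 was py+ t+ g / py t g+.
The two rarest classes, py+ t+ g+ and py t g, are the double crossovers. Comparing them with the parentals, only the g allele has switched, so g is the middle locus and the order is py – g – t.

g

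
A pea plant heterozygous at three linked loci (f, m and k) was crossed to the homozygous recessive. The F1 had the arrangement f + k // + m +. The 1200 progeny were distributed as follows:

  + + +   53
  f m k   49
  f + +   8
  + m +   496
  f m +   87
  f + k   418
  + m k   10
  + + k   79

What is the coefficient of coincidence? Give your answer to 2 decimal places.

0.98

The two rarest classes, f + + and + m k, are the double crossovers. Comparing them with the parentals, only the k allele has switched, so k is the middle locus and the order is m – k – f.
m–k: (102 + 18)/1200 = 0.1000; k–f: (166 + 18)/1200 = 0.1533.
Expected DCO frequency = 0.1000 × 0.1533 ≈ 0.01533; observed = 18/1200 ≈ 0.01500.
Coefficient of coincidence = 0.01500/0.01533 ≈ 0.98.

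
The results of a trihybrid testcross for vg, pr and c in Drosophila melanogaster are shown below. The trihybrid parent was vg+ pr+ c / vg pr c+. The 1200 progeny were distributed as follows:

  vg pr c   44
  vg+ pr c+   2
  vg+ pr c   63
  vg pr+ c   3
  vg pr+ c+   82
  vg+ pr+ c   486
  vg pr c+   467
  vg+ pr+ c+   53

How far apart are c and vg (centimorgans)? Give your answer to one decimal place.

8.5 centimorgans

The two rarest classes, vg pr+ c and vg+ pr c+, are the double crossovers. Comparing them with the parentals, only the vg allele has switched, so vg is the middle locus and the order is pr – vg – c.
Crossovers in the vg–c interval produce the single-crossover classes vg+ pr+ c+ and vg pr c (53 + 44 = 97) plus the double crossovers (5).
RF(vg–c) = (97 + 5) / 1200 = 102/1200 = 0.0850 → 8.5 centimorgans.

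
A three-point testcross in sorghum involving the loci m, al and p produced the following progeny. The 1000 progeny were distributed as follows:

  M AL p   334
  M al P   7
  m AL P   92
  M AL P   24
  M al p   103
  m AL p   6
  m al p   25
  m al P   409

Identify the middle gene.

The two most frequent reciprocal classes, M AL p and m al P, are the parental types, so the F1 was M AL p / m al P.
The two rarest classes, m AL p and M al P, are the double crossovers. Comparing them with the parentals, only the m allele has switched, so m is the middle locus and the order is p – m – al.

m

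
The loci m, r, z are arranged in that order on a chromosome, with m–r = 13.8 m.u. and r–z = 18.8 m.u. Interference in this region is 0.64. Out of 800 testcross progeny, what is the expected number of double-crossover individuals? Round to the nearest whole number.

7

Map distances give recombination frequencies of 0.138 and 0.188 for the two intervals.
With interference 0.64 (so coincidence = 0.36), expected double-crossover frequency = 0.138 × 0.188 × 0.36 = 0.00934.
Expected number = 0.00934 × 800 = 7.47 ≈ 7.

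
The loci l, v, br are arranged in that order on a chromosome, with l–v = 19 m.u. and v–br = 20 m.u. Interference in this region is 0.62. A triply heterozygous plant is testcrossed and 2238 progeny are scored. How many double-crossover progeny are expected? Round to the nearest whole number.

Map distances give recombination frequencies of 0.190 and 0.200 for the two intervals.
With interference 0.62 (so coincidence = 0.38), expected double-crossover frequency = 0.190 × 0.200 × 0.38 = 0.01444.
Expected number = 0.01444 × 2238 = 32.32 ≈ 32.

32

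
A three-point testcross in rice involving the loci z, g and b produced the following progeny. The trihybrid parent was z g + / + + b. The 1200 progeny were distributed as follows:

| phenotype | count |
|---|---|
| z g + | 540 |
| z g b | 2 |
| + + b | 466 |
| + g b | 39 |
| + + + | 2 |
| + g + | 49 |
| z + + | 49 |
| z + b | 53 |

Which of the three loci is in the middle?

The two rarest classes, z g b and + + +, are the double crossovers. Comparing them with the parentals, only the b allele has switched, so b is the middle locus and the order is g – b – z.

b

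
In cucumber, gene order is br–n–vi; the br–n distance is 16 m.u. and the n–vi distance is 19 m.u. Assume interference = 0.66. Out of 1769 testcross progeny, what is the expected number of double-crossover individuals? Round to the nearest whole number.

Map distances give recombination frequencies of 0.160 and 0.190 for the two intervals.
With interference 0.66 (so coincidence = 0.34), expected double-crossover frequency = 0.160 × 0.190 × 0.34 = 0.01034.
Expected number = 0.01034 × 1769 = 18.28 ≈ 18.

18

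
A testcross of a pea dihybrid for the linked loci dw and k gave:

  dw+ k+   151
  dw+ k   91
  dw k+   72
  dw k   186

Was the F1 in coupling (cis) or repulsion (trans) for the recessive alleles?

The two most frequent classes are dw+ k+ (151) and dw k (186); these are the parental (non-recombinant) types.
So the F1 carried dw+ k+ on one chromosome and dw k on the other — the recessive alleles are on the same chromosome (cis / coupling).

cis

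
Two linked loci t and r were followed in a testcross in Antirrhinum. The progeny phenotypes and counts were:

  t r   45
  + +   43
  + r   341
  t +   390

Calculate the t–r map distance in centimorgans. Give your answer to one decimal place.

The two most frequent classes, + r (341) and t + (390), are the parental types, so the F1 was + r / t +.
The recombinant classes are + + and t r: 43 + 45 = 88.
Recombination frequency = 88/819 = 0.1074 ≈ 10.7%, i.e. 10.7 centimorgans.

10.7 centimorgans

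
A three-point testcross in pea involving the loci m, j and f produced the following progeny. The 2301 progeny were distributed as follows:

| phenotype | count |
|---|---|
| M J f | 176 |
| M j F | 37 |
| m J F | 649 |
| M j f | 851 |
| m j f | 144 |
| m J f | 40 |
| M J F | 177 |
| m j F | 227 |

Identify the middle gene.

f

The two most frequent reciprocal classes, M j f and m J F, are the parental types, so the F1 was M j f / m J F.
The two rarest classes, M j F and m J f, are the double crossovers. Comparing them with the parentals, only the f allele has switched, so f is the middle locus and the order is j – f – m.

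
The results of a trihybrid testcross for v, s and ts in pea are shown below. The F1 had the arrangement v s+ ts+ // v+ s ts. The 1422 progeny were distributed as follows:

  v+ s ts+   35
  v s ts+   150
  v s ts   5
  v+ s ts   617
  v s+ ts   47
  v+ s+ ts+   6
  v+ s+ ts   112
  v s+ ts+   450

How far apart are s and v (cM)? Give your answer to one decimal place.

The two rarest classes, v+ s+ ts+ and v s ts, are the double crossovers. Comparing them with the parentals, only the v allele has switched, so v is the middle locus and the order is ts – v – s.
Crossovers in the v–s interval produce the single-crossover classes v s ts+ and v+ s+ ts (150 + 112 = 262) plus the double crossovers (11).
RF(v–s) = (262 + 11) / 1422 = 273/1422 = 0.1920 → 19.2 cM.

19.2 cM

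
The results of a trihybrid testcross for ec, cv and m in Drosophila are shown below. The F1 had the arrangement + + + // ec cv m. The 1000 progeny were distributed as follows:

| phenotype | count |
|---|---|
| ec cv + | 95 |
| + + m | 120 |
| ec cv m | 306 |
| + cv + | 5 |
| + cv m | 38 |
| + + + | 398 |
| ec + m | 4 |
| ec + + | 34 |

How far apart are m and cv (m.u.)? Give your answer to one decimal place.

22.4 m.u.

The two rarest classes, + cv + and ec + m, are the double crossovers. Comparing them with the parentals, only the cv allele has switched, so cv is the middle locus and the order is ec – cv – m.
Crossovers in the cv–m interval produce the single-crossover classes + + m and ec cv + (120 + 95 = 215) plus the double crossovers (9).
RF(cv–m) = (215 + 9) / 1000 = 224/1000 = 0.2240 → 22.4 m.u.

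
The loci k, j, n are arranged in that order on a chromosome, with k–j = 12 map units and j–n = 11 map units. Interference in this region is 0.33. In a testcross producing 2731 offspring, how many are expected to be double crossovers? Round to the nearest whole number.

24

Map distances give recombination frequencies of 0.120 and 0.110 for the two intervals.
With interference 0.33 (so coincidence = 0.67), expected double-crossover frequency = 0.120 × 0.110 × 0.67 = 0.00884.
Expected number = 0.00884 × 2731 = 24.15 ≈ 24.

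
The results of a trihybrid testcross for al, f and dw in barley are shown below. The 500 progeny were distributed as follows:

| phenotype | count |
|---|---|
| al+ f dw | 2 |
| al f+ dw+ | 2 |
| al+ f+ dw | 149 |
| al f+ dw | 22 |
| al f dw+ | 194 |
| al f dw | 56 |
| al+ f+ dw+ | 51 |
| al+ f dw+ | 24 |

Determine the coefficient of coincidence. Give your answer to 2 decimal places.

The two most frequent reciprocal classes, al f dw+ and al+ f+ dw, are the parental types, so the F1 was al f dw+ / al+ f+ dw.
The two rarest classes, al f+ dw+ and al+ f dw, are the double crossovers. Comparing them with the parentals, only the f allele has switched, so f is the middle locus and the order is dw – f – al.
dw–f: (107 + 4)/500 = 0.2220; f–al: (46 + 4)/500 = 0.1000.
Expected DCO frequency = 0.2220 × 0.1000 ≈ 0.02220; observed = 4/500 ≈ 0.00800.
Coefficient of coincidence = 0.00800/0.02220 ≈ 0.36.

0.36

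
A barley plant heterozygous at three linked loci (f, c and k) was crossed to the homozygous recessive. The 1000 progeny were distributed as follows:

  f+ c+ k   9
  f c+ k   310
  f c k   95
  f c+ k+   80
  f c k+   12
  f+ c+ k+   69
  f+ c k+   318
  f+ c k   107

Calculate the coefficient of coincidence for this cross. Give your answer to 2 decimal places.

The two most frequent reciprocal classes, f c+ k and f+ c k+, are the parental types, so the F1 was f c+ k / f+ c k+.
The two rarest classes, f+ c+ k and f c k+, are the double crossovers. Comparing them with the parentals, only the f allele has switched, so f is the middle locus and the order is c – f – k.
c–f: (164 + 21)/1000 = 0.1850; f–k: (187 + 21)/1000 = 0.2080.
Expected DCO frequency = 0.1850 × 0.2080 ≈ 0.03848; observed = 21/1000 ≈ 0.02100.
Coefficient of coincidence = 0.02100/0.03848 ≈ 0.55.

0.55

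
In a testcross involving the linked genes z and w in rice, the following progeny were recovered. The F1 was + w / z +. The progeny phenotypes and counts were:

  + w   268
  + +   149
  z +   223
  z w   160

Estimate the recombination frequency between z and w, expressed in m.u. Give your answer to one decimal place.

The recombinant classes are + + and z w: 149 + 160 = 309.
Recombination frequency = 309/800 = 0.3862 ≈ 38.6%, i.e. 38.6 m.u.

38.6 m.u.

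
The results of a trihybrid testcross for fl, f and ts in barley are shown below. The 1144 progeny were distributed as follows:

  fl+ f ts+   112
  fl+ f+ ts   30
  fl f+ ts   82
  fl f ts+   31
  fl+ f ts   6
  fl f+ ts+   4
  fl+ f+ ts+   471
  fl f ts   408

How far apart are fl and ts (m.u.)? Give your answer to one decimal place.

6.2 m.u.

The two most frequent reciprocal classes, fl f ts and fl+ f+ ts+, are the parental types, so the F1 was fl f ts / fl+ f+ ts+.
The two rarest classes, fl+ f ts and fl f+ ts+, are the double crossovers. Comparing them with the parentals, only the fl allele has switched, so fl is the middle locus and the order is ts – fl – f.
Crossovers in the ts–fl interval produce the single-crossover classes fl f ts+ and fl+ f+ ts (31 + 30 = 61) plus the double crossovers (10).
RF(ts–fl) = (61 + 10) / 1144 = 71/1144 = 0.0621 → 6.2 m.u.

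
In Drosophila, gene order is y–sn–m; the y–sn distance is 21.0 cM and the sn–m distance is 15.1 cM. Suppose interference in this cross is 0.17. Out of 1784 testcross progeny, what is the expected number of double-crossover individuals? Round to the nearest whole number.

Map distances give recombination frequencies of 0.210 and 0.151 for the two intervals.
With interference 0.17 (so coincidence = 0.83), expected double-crossover frequency = 0.210 × 0.151 × 0.83 = 0.02632.
Expected number = 0.02632 × 1784 = 46.95 ≈ 47.

47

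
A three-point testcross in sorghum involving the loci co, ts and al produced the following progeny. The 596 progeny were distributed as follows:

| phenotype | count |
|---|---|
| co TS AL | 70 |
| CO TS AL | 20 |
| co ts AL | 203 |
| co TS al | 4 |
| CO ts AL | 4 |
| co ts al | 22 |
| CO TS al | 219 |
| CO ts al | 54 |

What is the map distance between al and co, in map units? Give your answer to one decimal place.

The two most frequent reciprocal classes, co ts AL and CO TS al, are the parental types, so the F1 was co ts AL / CO TS al.
The two rarest classes, CO ts AL and co TS al, are the double crossovers. Comparing them with the parentals, only the co allele has switched, so co is the middle locus and the order is ts – co – al.
Crossovers in the co–al interval produce the single-crossover classes co ts al and CO TS AL (22 + 20 = 42) plus the double crossovers (8).
RF(co–al) = (42 + 8) / 596 = 50/596 = 0.0839 → 8.4 map units.

8.4 map units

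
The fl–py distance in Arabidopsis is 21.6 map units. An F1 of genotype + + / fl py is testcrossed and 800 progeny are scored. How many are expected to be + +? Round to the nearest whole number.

A map distance of 21.6 map units corresponds to a recombination frequency of 0.216.
The F1 is + + / fl py, so + + is a parental gamete class with expected frequency (1 − r)/2 = 0.784/2 = 0.3920.
Expected number = 0.3920 × 800 = 313.60 ≈ 314.

314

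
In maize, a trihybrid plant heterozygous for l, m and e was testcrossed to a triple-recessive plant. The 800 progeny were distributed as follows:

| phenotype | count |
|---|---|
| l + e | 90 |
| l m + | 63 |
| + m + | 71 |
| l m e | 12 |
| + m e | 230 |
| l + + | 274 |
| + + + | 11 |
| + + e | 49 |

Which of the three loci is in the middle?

l

The two most frequent reciprocal classes, l + + and + m e, are the parental types, so the F1 was l + + / + m e.
The two rarest classes, + + + and l m e, are the double crossovers. Comparing them with the parentals, only the l allele has switched, so l is the middle locus and the order is e – l – m.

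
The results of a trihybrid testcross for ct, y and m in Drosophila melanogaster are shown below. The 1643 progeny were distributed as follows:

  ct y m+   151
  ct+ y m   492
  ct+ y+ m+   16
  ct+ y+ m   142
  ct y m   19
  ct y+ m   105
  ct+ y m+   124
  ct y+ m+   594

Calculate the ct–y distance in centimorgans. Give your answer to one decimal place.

The two most frequent reciprocal classes, ct+ y m and ct y+ m+, are the parental types, so the F1 was ct+ y m / ct y+ m+.
The two rarest classes, ct y m and ct+ y+ m+, are the double crossovers. Comparing them with the parentals, only the ct allele has switched, so ct is the middle locus and the order is m – ct – y.
Crossovers in the ct–y interval produce the single-crossover classes ct+ y+ m and ct y m+ (142 + 151 = 293) plus the double crossovers (35).
RF(ct–y) = (293 + 35) / 1643 = 328/1643 = 0.1996 → 20.0 centimorgans.

20.0 centimorgans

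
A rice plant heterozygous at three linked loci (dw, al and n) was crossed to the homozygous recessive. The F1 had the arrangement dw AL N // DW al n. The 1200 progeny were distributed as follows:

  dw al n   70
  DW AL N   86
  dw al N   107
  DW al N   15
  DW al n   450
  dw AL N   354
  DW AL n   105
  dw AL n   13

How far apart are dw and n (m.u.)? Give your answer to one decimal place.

The two rarest classes, dw AL n and DW al N, are the double crossovers. Comparing them with the parentals, only the n allele has switched, so n is the middle locus and the order is al – n – dw.
Crossovers in the n–dw interval produce the single-crossover classes DW AL N and dw al n (86 + 70 = 156) plus the double crossovers (28).
RF(n–dw) = (156 + 28) / 1200 = 184/1200 = 0.1533 → 15.3 m.u.

15.3 m.u.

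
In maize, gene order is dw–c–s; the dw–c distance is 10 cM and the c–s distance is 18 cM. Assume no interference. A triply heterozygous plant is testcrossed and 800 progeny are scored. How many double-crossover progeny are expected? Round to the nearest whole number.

14

Map distances give recombination frequencies of 0.100 and 0.180 for the two intervals.
With no interference, expected double-crossover frequency = 0.100 × 0.180 = 0.01800.
Expected number = 0.01800 × 800 = 14.40 ≈ 14.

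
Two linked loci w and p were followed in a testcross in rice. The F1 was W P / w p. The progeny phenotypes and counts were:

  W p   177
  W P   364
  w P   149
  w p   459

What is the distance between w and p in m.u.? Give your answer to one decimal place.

28.4 m.u.

The recombinant classes are W p and w P: 177 + 149 = 326.
Recombination frequency = 326/1149 = 0.2837 ≈ 28.4%, i.e. 28.4 m.u.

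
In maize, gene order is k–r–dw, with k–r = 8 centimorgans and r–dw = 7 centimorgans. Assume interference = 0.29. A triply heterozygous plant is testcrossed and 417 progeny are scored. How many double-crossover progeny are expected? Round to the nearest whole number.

Map distances give recombination frequencies of 0.080 and 0.070 for the two intervals.
With interference 0.29 (so coincidence = 0.71), expected double-crossover frequency = 0.080 × 0.070 × 0.71 = 0.00398.
Expected number = 0.00398 × 417 = 1.66 ≈ 2.

2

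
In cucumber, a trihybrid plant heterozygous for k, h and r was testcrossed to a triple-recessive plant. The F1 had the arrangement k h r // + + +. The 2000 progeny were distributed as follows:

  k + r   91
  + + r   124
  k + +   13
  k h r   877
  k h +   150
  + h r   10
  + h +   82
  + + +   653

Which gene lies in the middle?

k

The two rarest classes, + h r and k + +, are the double crossovers. Comparing them with the parentals, only the k allele has switched, so k is the middle locus and the order is r – k – h.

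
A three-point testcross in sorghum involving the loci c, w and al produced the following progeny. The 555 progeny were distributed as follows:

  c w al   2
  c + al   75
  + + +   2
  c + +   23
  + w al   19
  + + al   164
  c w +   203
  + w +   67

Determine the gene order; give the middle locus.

The two most frequent reciprocal classes, + + al and c w +, are the parental types, so the F1 was + + al / c w +.
The two rarest classes, + + + and c w al, are the double crossovers. Comparing them with the parentals, only the al allele has switched, so al is the middle locus and the order is w – al – c.

al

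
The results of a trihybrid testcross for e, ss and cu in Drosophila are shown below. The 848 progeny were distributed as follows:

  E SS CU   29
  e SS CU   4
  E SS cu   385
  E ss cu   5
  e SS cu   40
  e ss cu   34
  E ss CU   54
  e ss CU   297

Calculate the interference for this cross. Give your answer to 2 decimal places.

-0.03

The two most frequent reciprocal classes, E SS cu and e ss CU, are the parental types, so the F1 was E SS cu / e ss CU.
The two rarest classes, E ss cu and e SS CU, are the double crossovers. Comparing them with the parentals, only the ss allele has switched, so ss is the middle locus and the order is e – ss – cu.
e–ss: (94 + 9)/848 = 0.1215; ss–cu: (63 + 9)/848 = 0.0849.
Expected DCO frequency = 0.1215 × 0.0849 ≈ 0.01032; observed = 9/848 ≈ 0.01061.
Coefficient of coincidence = 0.01061/0.01032 ≈ 1.03; interference = 1 − 1.03 = -0.03.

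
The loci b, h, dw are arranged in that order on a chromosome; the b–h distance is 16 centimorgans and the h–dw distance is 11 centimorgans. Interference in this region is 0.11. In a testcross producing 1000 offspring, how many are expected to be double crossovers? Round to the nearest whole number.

16

Map distances give recombination frequencies of 0.160 and 0.110 for the two intervals.
With interference 0.11 (so coincidence = 0.89), expected double-crossover frequency = 0.160 × 0.110 × 0.89 = 0.01566.
Expected number = 0.01566 × 1000 = 15.66 ≈ 16.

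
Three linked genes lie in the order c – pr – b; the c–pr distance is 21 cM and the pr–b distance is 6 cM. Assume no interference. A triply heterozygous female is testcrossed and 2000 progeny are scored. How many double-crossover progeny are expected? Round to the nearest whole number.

25

Map distances give recombination frequencies of 0.210 and 0.060 for the two intervals.
With no interference, expected double-crossover frequency = 0.210 × 0.060 = 0.01260.
Expected number = 0.01260 × 2000 = 25.20 ≈ 25.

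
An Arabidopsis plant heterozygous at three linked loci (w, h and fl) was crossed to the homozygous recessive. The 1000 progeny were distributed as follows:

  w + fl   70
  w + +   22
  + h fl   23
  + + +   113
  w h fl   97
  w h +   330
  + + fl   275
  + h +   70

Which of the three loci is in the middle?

The two most frequent reciprocal classes, + + fl and w h +, are the parental types, so the F1 was + + fl / w h +.
The two rarest classes, + h fl and w + +, are the double crossovers. Comparing them with the parentals, only the h allele has switched, so h is the middle locus and the order is fl – h – w.

h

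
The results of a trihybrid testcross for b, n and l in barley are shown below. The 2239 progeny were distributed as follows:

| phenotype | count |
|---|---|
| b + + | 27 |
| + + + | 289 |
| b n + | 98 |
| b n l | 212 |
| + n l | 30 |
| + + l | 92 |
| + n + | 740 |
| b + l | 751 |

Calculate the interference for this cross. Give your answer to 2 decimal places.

0.07

The two most frequent reciprocal classes, b + l and + n +, are the parental types, so the F1 was b + l / + n +.
The two rarest classes, b + + and + n l, are the double crossovers. Comparing them with the parentals, only the l allele has switched, so l is the middle locus and the order is n – l – b.
n–l: (501 + 57)/2239 = 0.2492; l–b: (190 + 57)/2239 = 0.1103.
Expected DCO frequency = 0.2492 × 0.1103 ≈ 0.02749; observed = 57/2239 ≈ 0.02546.
Coefficient of coincidence = 0.02546/0.02749 ≈ 0.93; interference = 1 − 0.93 = 0.07.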